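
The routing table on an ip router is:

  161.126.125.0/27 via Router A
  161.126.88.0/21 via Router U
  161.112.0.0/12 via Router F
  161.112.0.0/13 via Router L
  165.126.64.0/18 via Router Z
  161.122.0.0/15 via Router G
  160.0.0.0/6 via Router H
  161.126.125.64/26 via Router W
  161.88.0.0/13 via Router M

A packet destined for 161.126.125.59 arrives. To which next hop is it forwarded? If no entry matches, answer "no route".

Routes whose prefix contains 161.126.125.59:
  160.0.0.0/6 (160.0.0.0 - 163.255.255.255) -> Router H
  161.112.0.0/12 (161.112.0.0 - 161.127.255.255) -> Router F
More-specific entries that do NOT match:
  161.126.125.0/27 (161.126.125.0 - 161.126.125.31) does not contain 161.126.125.59
  161.126.125.64/26 (161.126.125.64 - 161.126.125.127) does not contain 161.126.125.59
  161.126.88.0/21 (161.126.88.0 - 161.126.95.255) does not contain 161.126.125.59
  165.126.64.0/18 (165.126.64.0 - 165.126.127.255) does not contain 161.126.125.59
  161.122.0.0/15 (161.122.0.0 - 161.123.255.255) does not contain 161.126.125.59
  161.112.0.0/13 (161.112.0.0 - 161.119.255.255) does not contain 161.126.125.59
  161.88.0.0/13 (161.88.0.0 - 161.95.255.255) does not contain 161.126.125.59
Longest matching prefix is /12 -> next hop Router F.

Router F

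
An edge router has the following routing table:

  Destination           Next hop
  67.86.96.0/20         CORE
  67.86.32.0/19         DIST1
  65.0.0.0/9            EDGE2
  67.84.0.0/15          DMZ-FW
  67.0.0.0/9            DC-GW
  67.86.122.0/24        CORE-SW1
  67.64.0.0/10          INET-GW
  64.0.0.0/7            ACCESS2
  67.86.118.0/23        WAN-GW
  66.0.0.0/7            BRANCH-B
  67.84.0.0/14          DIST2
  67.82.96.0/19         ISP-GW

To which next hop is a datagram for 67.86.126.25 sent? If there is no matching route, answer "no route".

Routes whose prefix contains 67.86.126.25:
  66.0.0.0/7 (66.0.0.0 - 67.255.255.255) -> BRANCH-B
  67.0.0.0/9 (67.0.0.0 - 67.127.255.255) -> DC-GW
  67.64.0.0/10 (67.64.0.0 - 67.127.255.255) -> INET-GW
  67.84.0.0/14 (67.84.0.0 - 67.87.255.255) -> DIST2
More-specific entries that do NOT match:
  67.86.122.0/24 (67.86.122.0 - 67.86.122.255) does not contain 67.86.126.25
  67.86.118.0/23 (67.86.118.0 - 67.86.119.255) does not contain 67.86.126.25
  67.86.96.0/20 (67.86.96.0 - 67.86.111.255) does not contain 67.86.126.25
  67.86.32.0/19 (67.86.32.0 - 67.86.63.255) does not contain 67.86.126.25
  67.82.96.0/19 (67.82.96.0 - 67.82.127.255) does not contain 67.86.126.25
  67.84.0.0/15 (67.84.0.0 - 67.85.255.255) does not contain 67.86.126.25
Longest matching prefix is /14 -> next hop DIST2.

DIST2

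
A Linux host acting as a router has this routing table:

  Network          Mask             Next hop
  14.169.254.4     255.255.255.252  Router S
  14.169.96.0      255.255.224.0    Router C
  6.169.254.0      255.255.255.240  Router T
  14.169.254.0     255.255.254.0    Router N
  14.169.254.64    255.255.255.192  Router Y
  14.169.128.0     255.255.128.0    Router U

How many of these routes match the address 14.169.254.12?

Prefixes containing 14.169.254.12:
  14.169.128.0/17 (14.169.128.0 - 14.169.255.255)
  14.169.254.0/23 (14.169.254.0 - 14.169.255.255)
Total matching entries: 2.

2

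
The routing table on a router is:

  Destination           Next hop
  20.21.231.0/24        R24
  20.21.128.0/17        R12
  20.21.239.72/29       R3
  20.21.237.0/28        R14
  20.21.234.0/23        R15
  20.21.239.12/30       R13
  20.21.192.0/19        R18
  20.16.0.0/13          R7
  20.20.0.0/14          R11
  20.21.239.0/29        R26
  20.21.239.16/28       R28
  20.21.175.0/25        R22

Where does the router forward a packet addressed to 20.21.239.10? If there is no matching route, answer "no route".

Routes whose prefix contains 20.21.239.10:
  20.16.0.0/13 (20.16.0.0 - 20.23.255.255) -> R7
  20.20.0.0/14 (20.20.0.0 - 20.23.255.255) -> R11
  20.21.128.0/17 (20.21.128.0 - 20.21.255.255) -> R12
More-specific entries that do NOT match:
  20.21.239.12/30 (20.21.239.12 - 20.21.239.15) does not contain 20.21.239.10
  20.21.239.72/29 (20.21.239.72 - 20.21.239.79) does not contain 20.21.239.10
  20.21.239.0/29 (20.21.239.0 - 20.21.239.7) does not contain 20.21.239.10
  20.21.237.0/28 (20.21.237.0 - 20.21.237.15) does not contain 20.21.239.10
  20.21.239.16/28 (20.21.239.16 - 20.21.239.31) does not contain 20.21.239.10
  20.21.175.0/25 (20.21.175.0 - 20.21.175.127) does not contain 20.21.239.10
  20.21.231.0/24 (20.21.231.0 - 20.21.231.255) does not contain 20.21.239.10
  20.21.234.0/23 (20.21.234.0 - 20.21.235.255) does not contain 20.21.239.10
  20.21.192.0/19 (20.21.192.0 - 20.21.223.255) does not contain 20.21.239.10
Longest matching prefix is /17 -> next hop R12.

R12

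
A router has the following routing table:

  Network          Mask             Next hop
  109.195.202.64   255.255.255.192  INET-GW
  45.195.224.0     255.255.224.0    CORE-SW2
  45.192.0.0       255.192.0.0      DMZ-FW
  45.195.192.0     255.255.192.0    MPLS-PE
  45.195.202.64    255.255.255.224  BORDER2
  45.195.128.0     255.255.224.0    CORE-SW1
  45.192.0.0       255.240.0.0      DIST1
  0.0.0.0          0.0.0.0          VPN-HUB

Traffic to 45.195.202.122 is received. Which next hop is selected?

MPLS-PE

Routes whose prefix contains 45.195.202.122:
  0.0.0.0/0 (default, matches everything) -> VPN-HUB
  45.192.0.0/10 (45.192.0.0 - 45.255.255.255) -> DMZ-FW
  45.192.0.0/12 (45.192.0.0 - 45.207.255.255) -> DIST1
  45.195.192.0/18 (45.195.192.0 - 45.195.255.255) -> MPLS-PE
More-specific entries that do NOT match:
  45.195.202.64/27 (45.195.202.64 - 45.195.202.95) does not contain 45.195.202.122
  109.195.202.64/26 (109.195.202.64 - 109.195.202.127) does not contain 45.195.202.122
  45.195.224.0/19 (45.195.224.0 - 45.195.255.255) does not contain 45.195.202.122
  45.195.128.0/19 (45.195.128.0 - 45.195.159.255) does not contain 45.195.202.122
Longest matching prefix is /18 -> next hop MPLS-PE.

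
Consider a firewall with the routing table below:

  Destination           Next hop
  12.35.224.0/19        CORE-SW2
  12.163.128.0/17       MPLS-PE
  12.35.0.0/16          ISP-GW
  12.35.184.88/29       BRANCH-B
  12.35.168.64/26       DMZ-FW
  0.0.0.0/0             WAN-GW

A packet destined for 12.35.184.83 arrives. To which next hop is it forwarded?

Routes whose prefix contains 12.35.184.83:
  0.0.0.0/0 (default, matches everything) -> WAN-GW
  12.35.0.0/16 (12.35.0.0 - 12.35.255.255) -> ISP-GW
More-specific entries that do NOT match:
  12.35.184.88/29 (12.35.184.88 - 12.35.184.95) does not contain 12.35.184.83
  12.35.168.64/26 (12.35.168.64 - 12.35.168.127) does not contain 12.35.184.83
  12.35.224.0/19 (12.35.224.0 - 12.35.255.255) does not contain 12.35.184.83
  12.163.128.0/17 (12.163.128.0 - 12.163.255.255) does not contain 12.35.184.83
Longest matching prefix is /16 -> next hop ISP-GW.

ISP-GW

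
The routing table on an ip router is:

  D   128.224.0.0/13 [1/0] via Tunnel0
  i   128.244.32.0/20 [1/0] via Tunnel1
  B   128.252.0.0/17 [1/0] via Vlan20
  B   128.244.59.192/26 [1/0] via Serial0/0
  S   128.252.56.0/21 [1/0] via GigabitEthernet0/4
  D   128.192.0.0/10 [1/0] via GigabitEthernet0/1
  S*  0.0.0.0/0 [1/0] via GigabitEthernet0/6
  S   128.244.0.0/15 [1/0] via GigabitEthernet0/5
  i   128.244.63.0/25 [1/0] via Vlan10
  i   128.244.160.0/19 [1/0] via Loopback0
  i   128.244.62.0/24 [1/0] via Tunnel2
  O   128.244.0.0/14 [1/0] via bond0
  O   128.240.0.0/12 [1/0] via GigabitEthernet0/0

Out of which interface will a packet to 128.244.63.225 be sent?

Routes whose prefix contains 128.244.63.225:
  0.0.0.0/0 (default, matches everything) -> GigabitEthernet0/6
  128.192.0.0/10 (128.192.0.0 - 128.255.255.255) -> GigabitEthernet0/1
  128.240.0.0/12 (128.240.0.0 - 128.255.255.255) -> GigabitEthernet0/0
  128.244.0.0/14 (128.244.0.0 - 128.247.255.255) -> bond0
  128.244.0.0/15 (128.244.0.0 - 128.245.255.255) -> GigabitEthernet0/5
More-specific entries that do NOT match:
  128.244.59.192/26 (128.244.59.192 - 128.244.59.255) does not contain 128.244.63.225
  128.244.63.0/25 (128.244.63.0 - 128.244.63.127) does not contain 128.244.63.225
  128.244.62.0/24 (128.244.62.0 - 128.244.62.255) does not contain 128.244.63.225
  128.252.56.0/21 (128.252.56.0 - 128.252.63.255) does not contain 128.244.63.225
  128.244.32.0/20 (128.244.32.0 - 128.244.47.255) does not contain 128.244.63.225
  128.244.160.0/19 (128.244.160.0 - 128.244.191.255) does not contain 128.244.63.225
  128.252.0.0/17 (128.252.0.0 - 128.252.127.255) does not contain 128.244.63.225
Longest matching prefix is /15 -> interface GigabitEthernet0/5.

GigabitEthernet0/5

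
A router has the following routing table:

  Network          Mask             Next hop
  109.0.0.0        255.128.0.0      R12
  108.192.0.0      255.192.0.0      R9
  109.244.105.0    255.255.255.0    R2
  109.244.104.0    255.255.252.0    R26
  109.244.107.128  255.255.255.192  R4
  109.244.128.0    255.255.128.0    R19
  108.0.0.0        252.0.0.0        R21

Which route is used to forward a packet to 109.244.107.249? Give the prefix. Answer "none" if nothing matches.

109.244.104.0/22

Entries matching 109.244.107.249:
  108.0.0.0/6 (108.0.0.0 - 111.255.255.255)
  109.244.104.0/22 (109.244.104.0 - 109.244.107.255)
Most specific is 109.244.104.0/22.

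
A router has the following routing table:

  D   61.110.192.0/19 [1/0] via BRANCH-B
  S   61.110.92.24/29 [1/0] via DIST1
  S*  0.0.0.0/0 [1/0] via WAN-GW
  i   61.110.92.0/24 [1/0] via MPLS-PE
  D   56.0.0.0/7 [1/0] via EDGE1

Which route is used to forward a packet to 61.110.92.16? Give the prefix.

Entries matching 61.110.92.16:
  0.0.0.0/0 (default, matches everything)
  61.110.92.0/24 (61.110.92.0 - 61.110.92.255)
Most specific is 61.110.92.0/24.

61.110.92.0/24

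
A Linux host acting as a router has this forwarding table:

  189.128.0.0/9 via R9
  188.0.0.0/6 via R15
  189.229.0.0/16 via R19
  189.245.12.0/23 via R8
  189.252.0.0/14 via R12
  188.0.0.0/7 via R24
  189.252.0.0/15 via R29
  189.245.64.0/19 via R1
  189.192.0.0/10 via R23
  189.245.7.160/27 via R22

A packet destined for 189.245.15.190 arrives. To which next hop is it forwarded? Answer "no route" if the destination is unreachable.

R23

Routes whose prefix contains 189.245.15.190:
  188.0.0.0/6 (188.0.0.0 - 191.255.255.255) -> R15
  188.0.0.0/7 (188.0.0.0 - 189.255.255.255) -> R24
  189.128.0.0/9 (189.128.0.0 - 189.255.255.255) -> R9
  189.192.0.0/10 (189.192.0.0 - 189.255.255.255) -> R23
More-specific entries that do NOT match:
  189.245.7.160/27 (189.245.7.160 - 189.245.7.191) does not contain 189.245.15.190
  189.245.12.0/23 (189.245.12.0 - 189.245.13.255) does not contain 189.245.15.190
  189.245.64.0/19 (189.245.64.0 - 189.245.95.255) does not contain 189.245.15.190
  189.229.0.0/16 (189.229.0.0 - 189.229.255.255) does not contain 189.245.15.190
  189.252.0.0/15 (189.252.0.0 - 189.253.255.255) does not contain 189.245.15.190
  189.252.0.0/14 (189.252.0.0 - 189.255.255.255) does not contain 189.245.15.190
Longest matching prefix is /10 -> next hop R23.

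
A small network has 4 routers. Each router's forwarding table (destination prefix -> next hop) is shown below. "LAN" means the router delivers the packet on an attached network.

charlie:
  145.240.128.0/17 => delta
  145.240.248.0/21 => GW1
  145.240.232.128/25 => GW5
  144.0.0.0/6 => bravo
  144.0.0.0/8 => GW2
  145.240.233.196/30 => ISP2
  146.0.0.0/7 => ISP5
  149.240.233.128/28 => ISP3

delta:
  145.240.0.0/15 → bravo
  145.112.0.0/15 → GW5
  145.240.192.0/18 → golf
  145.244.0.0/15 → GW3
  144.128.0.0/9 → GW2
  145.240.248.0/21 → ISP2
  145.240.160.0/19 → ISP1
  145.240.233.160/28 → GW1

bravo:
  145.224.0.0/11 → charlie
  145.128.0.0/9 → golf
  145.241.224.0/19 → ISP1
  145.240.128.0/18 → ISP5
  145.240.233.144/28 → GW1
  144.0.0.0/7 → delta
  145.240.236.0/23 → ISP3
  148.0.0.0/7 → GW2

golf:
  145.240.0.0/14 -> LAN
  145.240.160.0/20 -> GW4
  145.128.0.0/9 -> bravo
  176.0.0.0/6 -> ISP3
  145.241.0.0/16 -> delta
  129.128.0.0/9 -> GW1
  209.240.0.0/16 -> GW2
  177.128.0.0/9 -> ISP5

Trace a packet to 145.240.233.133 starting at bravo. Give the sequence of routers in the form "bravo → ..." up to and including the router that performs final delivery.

At bravo: longest match for 145.240.233.133 is 145.224.0.0/11 -> charlie
At charlie: longest match for 145.240.233.133 is 145.240.128.0/17 -> delta
At delta: longest match for 145.240.233.133 is 145.240.192.0/18 -> golf
At golf: longest match for 145.240.233.133 is 145.240.0.0/14 -> LAN

bravo → charlie → delta → golf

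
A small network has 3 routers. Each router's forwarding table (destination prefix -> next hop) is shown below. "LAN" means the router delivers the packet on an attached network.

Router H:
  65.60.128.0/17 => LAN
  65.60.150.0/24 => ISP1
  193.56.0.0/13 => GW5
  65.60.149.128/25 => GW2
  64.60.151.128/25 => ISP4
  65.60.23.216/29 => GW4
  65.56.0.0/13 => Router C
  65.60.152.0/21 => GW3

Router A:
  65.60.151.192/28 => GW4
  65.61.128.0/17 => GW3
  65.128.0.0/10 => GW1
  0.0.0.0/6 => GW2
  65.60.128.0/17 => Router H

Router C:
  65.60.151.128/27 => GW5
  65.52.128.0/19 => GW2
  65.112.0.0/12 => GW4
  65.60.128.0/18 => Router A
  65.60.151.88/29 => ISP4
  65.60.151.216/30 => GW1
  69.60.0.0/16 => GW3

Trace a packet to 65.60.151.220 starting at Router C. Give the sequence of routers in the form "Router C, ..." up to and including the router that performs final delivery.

Router C, Router A, Router H

At Router C: longest match for 65.60.151.220 is 65.60.128.0/18 -> Router A
At Router A: longest match for 65.60.151.220 is 65.60.128.0/17 -> Router H
At Router H: longest match for 65.60.151.220 is 65.60.128.0/17 -> LAN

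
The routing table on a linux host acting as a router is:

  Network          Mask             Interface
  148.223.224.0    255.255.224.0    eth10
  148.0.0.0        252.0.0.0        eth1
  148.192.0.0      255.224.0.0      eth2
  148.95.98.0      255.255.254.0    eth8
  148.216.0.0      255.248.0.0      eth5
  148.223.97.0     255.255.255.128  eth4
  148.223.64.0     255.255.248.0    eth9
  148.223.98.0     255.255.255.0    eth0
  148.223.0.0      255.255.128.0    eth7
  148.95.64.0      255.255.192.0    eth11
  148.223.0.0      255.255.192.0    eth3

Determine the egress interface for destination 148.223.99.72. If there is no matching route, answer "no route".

eth7

Routes whose prefix contains 148.223.99.72:
  148.0.0.0/6 (148.0.0.0 - 151.255.255.255) -> eth1
  148.192.0.0/11 (148.192.0.0 - 148.223.255.255) -> eth2
  148.216.0.0/13 (148.216.0.0 - 148.223.255.255) -> eth5
  148.223.0.0/17 (148.223.0.0 - 148.223.127.255) -> eth7
More-specific entries that do NOT match:
  148.223.97.0/25 (148.223.97.0 - 148.223.97.127) does not contain 148.223.99.72
  148.223.98.0/24 (148.223.98.0 - 148.223.98.255) does not contain 148.223.99.72
  148.95.98.0/23 (148.95.98.0 - 148.95.99.255) does not contain 148.223.99.72
  148.223.64.0/21 (148.223.64.0 - 148.223.71.255) does not contain 148.223.99.72
  148.223.224.0/19 (148.223.224.0 - 148.223.255.255) does not contain 148.223.99.72
  148.95.64.0/18 (148.95.64.0 - 148.95.127.255) does not contain 148.223.99.72
  148.223.0.0/18 (148.223.0.0 - 148.223.63.255) does not contain 148.223.99.72
Longest matching prefix is /17 -> interface eth7.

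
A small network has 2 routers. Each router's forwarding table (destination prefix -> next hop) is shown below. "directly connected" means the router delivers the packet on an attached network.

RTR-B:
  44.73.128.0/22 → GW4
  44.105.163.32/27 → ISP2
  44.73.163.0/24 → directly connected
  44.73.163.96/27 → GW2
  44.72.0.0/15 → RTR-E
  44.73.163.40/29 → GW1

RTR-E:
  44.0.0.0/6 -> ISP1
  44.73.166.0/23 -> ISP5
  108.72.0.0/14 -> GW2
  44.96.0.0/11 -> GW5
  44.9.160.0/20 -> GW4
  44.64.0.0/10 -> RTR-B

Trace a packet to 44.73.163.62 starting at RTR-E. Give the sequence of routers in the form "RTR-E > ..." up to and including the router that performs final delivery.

At RTR-E: longest match for 44.73.163.62 is 44.64.0.0/10 -> RTR-B
At RTR-B: longest match for 44.73.163.62 is 44.73.163.0/24 -> directly connected

RTR-E > RTR-B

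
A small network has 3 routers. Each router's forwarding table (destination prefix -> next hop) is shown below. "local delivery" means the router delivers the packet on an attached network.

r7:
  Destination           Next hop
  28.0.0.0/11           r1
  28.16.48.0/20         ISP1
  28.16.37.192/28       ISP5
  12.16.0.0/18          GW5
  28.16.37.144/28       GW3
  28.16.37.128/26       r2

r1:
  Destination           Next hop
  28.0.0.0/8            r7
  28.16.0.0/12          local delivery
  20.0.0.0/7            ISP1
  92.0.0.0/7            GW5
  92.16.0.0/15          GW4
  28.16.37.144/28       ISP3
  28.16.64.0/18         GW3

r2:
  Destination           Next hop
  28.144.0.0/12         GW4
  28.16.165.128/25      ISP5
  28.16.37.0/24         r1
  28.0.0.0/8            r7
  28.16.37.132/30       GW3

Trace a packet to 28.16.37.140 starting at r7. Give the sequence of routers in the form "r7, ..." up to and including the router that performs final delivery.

r7, r2, r1

At r7: longest match for 28.16.37.140 is 28.16.37.128/26 -> r2
At r2: longest match for 28.16.37.140 is 28.16.37.0/24 -> r1
At r1: longest match for 28.16.37.140 is 28.16.0.0/12 -> local delivery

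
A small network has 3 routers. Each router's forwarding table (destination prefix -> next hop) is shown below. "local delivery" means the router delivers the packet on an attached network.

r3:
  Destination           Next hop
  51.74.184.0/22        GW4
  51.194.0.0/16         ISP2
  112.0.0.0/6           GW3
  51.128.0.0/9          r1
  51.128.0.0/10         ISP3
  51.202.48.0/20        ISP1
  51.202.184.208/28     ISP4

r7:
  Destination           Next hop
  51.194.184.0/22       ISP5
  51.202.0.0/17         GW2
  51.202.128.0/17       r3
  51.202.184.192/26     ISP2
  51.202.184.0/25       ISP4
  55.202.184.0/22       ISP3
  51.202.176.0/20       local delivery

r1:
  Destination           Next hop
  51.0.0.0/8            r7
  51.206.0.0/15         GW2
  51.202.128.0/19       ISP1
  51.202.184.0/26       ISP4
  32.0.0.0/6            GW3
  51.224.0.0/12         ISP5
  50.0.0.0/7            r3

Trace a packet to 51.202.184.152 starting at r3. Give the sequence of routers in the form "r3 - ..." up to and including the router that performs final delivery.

At r3: longest match for 51.202.184.152 is 51.128.0.0/9 -> r1
At r1: longest match for 51.202.184.152 is 51.0.0.0/8 -> r7
At r7: longest match for 51.202.184.152 is 51.202.176.0/20 -> local delivery

r3 - r1 - r7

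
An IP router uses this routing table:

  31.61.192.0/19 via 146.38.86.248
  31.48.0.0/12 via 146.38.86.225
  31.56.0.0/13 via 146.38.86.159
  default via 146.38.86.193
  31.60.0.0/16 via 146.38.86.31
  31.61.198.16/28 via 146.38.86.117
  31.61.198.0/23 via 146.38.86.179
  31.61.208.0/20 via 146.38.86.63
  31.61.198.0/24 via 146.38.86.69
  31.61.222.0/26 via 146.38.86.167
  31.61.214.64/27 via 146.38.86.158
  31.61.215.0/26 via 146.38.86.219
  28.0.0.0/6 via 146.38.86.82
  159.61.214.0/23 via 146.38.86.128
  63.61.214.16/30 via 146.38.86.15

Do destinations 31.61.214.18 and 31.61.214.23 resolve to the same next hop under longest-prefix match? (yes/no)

31.61.214.18: longest match 31.61.208.0/20 -> 146.38.86.63
31.61.214.23: longest match 31.61.208.0/20 -> 146.38.86.63

yes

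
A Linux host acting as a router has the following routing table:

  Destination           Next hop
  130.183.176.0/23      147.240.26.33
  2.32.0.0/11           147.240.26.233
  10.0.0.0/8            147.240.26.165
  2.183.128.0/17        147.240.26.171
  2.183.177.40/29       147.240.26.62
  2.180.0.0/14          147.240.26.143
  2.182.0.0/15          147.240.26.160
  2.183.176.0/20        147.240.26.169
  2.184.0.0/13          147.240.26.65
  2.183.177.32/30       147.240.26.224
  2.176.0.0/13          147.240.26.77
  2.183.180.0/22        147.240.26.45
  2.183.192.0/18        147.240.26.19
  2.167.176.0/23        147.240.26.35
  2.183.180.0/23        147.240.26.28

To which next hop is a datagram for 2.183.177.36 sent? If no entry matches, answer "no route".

Routes whose prefix contains 2.183.177.36:
  2.176.0.0/13 (2.176.0.0 - 2.183.255.255) -> 147.240.26.77
  2.180.0.0/14 (2.180.0.0 - 2.183.255.255) -> 147.240.26.143
  2.182.0.0/15 (2.182.0.0 - 2.183.255.255) -> 147.240.26.160
  2.183.128.0/17 (2.183.128.0 - 2.183.255.255) -> 147.240.26.171
  2.183.176.0/20 (2.183.176.0 - 2.183.191.255) -> 147.240.26.169
More-specific entries that do NOT match:
  2.183.177.32/30 (2.183.177.32 - 2.183.177.35) does not contain 2.183.177.36
  2.183.177.40/29 (2.183.177.40 - 2.183.177.47) does not contain 2.183.177.36
  130.183.176.0/23 (130.183.176.0 - 130.183.177.255) does not contain 2.183.177.36
  2.167.176.0/23 (2.167.176.0 - 2.167.177.255) does not contain 2.183.177.36
  2.183.180.0/23 (2.183.180.0 - 2.183.181.255) does not contain 2.183.177.36
  2.183.180.0/22 (2.183.180.0 - 2.183.183.255) does not contain 2.183.177.36
Longest matching prefix is /20 -> next hop 147.240.26.169.

147.240.26.169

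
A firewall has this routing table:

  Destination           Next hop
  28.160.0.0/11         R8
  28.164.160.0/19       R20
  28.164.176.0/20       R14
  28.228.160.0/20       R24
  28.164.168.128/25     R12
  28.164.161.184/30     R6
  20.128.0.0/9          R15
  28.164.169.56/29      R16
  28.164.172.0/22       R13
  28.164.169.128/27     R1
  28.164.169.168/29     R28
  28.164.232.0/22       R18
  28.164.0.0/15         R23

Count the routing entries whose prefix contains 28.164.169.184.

Prefixes containing 28.164.169.184:
  28.160.0.0/11 (28.160.0.0 - 28.191.255.255)
  28.164.0.0/15 (28.164.0.0 - 28.165.255.255)
  28.164.160.0/19 (28.164.160.0 - 28.164.191.255)
Total matching entries: 3.

3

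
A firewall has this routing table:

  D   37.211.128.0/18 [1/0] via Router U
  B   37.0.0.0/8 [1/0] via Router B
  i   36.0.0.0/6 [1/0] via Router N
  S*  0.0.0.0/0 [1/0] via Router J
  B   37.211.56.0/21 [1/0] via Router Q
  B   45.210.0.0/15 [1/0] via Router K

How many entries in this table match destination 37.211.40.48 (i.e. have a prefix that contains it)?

3

Prefixes containing 37.211.40.48:
  0.0.0.0/0 (default, matches everything)
  36.0.0.0/6 (36.0.0.0 - 39.255.255.255)
  37.0.0.0/8 (37.0.0.0 - 37.255.255.255)
Total matching entries: 3.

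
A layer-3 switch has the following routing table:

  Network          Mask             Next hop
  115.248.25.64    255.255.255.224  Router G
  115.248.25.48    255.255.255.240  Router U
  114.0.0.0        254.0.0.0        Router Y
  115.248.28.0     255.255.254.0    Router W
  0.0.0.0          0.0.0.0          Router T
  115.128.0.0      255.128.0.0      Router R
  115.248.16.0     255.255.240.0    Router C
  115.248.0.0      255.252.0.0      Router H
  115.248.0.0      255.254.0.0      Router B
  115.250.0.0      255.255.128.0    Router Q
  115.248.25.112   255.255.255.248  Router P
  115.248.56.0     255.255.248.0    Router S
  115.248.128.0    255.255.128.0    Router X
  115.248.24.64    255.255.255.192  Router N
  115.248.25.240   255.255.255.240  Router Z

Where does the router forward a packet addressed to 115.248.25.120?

Router C

Routes whose prefix contains 115.248.25.120:
  0.0.0.0/0 (default, matches everything) -> Router T
  114.0.0.0/7 (114.0.0.0 - 115.255.255.255) -> Router Y
  115.128.0.0/9 (115.128.0.0 - 115.255.255.255) -> Router R
  115.248.0.0/14 (115.248.0.0 - 115.251.255.255) -> Router H
  115.248.0.0/15 (115.248.0.0 - 115.249.255.255) -> Router B
  115.248.16.0/20 (115.248.16.0 - 115.248.31.255) -> Router C
More-specific entries that do NOT match:
  115.248.25.112/29 (115.248.25.112 - 115.248.25.119) does not contain 115.248.25.120
  115.248.25.48/28 (115.248.25.48 - 115.248.25.63) does not contain 115.248.25.120
  115.248.25.240/28 (115.248.25.240 - 115.248.25.255) does not contain 115.248.25.120
  115.248.25.64/27 (115.248.25.64 - 115.248.25.95) does not contain 115.248.25.120
  115.248.24.64/26 (115.248.24.64 - 115.248.24.127) does not contain 115.248.25.120
  115.248.28.0/23 (115.248.28.0 - 115.248.29.255) does not contain 115.248.25.120
  115.248.56.0/21 (115.248.56.0 - 115.248.63.255) does not contain 115.248.25.120
Longest matching prefix is /20 -> next hop Router C.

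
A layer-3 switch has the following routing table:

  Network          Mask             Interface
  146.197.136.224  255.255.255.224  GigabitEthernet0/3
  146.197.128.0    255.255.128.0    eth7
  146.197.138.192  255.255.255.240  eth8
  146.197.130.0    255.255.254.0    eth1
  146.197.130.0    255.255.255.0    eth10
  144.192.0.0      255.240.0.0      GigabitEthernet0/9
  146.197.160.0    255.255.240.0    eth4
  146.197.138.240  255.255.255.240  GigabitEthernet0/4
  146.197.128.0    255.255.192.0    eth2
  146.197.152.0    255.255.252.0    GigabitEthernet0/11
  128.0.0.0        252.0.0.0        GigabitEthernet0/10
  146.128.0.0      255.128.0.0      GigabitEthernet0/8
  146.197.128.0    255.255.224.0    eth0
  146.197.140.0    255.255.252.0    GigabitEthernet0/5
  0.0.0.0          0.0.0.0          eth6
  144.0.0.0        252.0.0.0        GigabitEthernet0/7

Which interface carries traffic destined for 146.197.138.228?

eth0

Routes whose prefix contains 146.197.138.228:
  0.0.0.0/0 (default, matches everything) -> eth6
  144.0.0.0/6 (144.0.0.0 - 147.255.255.255) -> GigabitEthernet0/7
  146.128.0.0/9 (146.128.0.0 - 146.255.255.255) -> GigabitEthernet0/8
  146.197.128.0/17 (146.197.128.0 - 146.197.255.255) -> eth7
  146.197.128.0/18 (146.197.128.0 - 146.197.191.255) -> eth2
  146.197.128.0/19 (146.197.128.0 - 146.197.159.255) -> eth0
More-specific entries that do NOT match:
  146.197.138.192/28 (146.197.138.192 - 146.197.138.207) does not contain 146.197.138.228
  146.197.138.240/28 (146.197.138.240 - 146.197.138.255) does not contain 146.197.138.228
  146.197.136.224/27 (146.197.136.224 - 146.197.136.255) does not contain 146.197.138.228
  146.197.130.0/24 (146.197.130.0 - 146.197.130.255) does not contain 146.197.138.228
  146.197.130.0/23 (146.197.130.0 - 146.197.131.255) does not contain 146.197.138.228
  146.197.152.0/22 (146.197.152.0 - 146.197.155.255) does not contain 146.197.138.228
  146.197.140.0/22 (146.197.140.0 - 146.197.143.255) does not contain 146.197.138.228
  146.197.160.0/20 (146.197.160.0 - 146.197.175.255) does not contain 146.197.138.228
Longest matching prefix is /19 -> interface eth0.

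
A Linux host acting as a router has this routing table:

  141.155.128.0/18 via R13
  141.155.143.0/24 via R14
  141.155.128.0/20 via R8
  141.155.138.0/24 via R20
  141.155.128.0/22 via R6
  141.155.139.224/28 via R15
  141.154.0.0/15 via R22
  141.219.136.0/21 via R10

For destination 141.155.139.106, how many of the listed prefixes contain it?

3

Prefixes containing 141.155.139.106:
  141.154.0.0/15 (141.154.0.0 - 141.155.255.255)
  141.155.128.0/18 (141.155.128.0 - 141.155.191.255)
  141.155.128.0/20 (141.155.128.0 - 141.155.143.255)
Total matching entries: 3.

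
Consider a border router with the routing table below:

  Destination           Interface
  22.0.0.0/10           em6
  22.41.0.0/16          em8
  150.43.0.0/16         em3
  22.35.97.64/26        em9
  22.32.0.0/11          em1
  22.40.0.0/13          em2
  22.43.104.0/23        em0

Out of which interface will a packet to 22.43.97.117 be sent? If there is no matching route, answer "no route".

Routes whose prefix contains 22.43.97.117:
  22.0.0.0/10 (22.0.0.0 - 22.63.255.255) -> em6
  22.32.0.0/11 (22.32.0.0 - 22.63.255.255) -> em1
  22.40.0.0/13 (22.40.0.0 - 22.47.255.255) -> em2
More-specific entries that do NOT match:
  22.35.97.64/26 (22.35.97.64 - 22.35.97.127) does not contain 22.43.97.117
  22.43.104.0/23 (22.43.104.0 - 22.43.105.255) does not contain 22.43.97.117
  22.41.0.0/16 (22.41.0.0 - 22.41.255.255) does not contain 22.43.97.117
  150.43.0.0/16 (150.43.0.0 - 150.43.255.255) does not contain 22.43.97.117
Longest matching prefix is /13 -> interface em2.

em2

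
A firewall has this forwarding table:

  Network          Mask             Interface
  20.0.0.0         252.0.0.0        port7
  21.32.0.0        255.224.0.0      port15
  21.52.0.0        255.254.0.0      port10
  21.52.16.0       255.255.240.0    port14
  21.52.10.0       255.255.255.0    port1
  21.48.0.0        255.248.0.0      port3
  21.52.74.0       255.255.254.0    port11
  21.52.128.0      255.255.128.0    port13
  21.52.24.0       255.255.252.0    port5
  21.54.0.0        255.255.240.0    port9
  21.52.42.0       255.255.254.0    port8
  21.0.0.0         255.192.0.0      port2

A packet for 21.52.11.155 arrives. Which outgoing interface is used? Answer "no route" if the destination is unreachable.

port10

Routes whose prefix contains 21.52.11.155:
  20.0.0.0/6 (20.0.0.0 - 23.255.255.255) -> port7
  21.0.0.0/10 (21.0.0.0 - 21.63.255.255) -> port2
  21.32.0.0/11 (21.32.0.0 - 21.63.255.255) -> port15
  21.48.0.0/13 (21.48.0.0 - 21.55.255.255) -> port3
  21.52.0.0/15 (21.52.0.0 - 21.53.255.255) -> port10
More-specific entries that do NOT match:
  21.52.10.0/24 (21.52.10.0 - 21.52.10.255) does not contain 21.52.11.155
  21.52.74.0/23 (21.52.74.0 - 21.52.75.255) does not contain 21.52.11.155
  21.52.42.0/23 (21.52.42.0 - 21.52.43.255) does not contain 21.52.11.155
  21.52.24.0/22 (21.52.24.0 - 21.52.27.255) does not contain 21.52.11.155
  21.52.16.0/20 (21.52.16.0 - 21.52.31.255) does not contain 21.52.11.155
  21.54.0.0/20 (21.54.0.0 - 21.54.15.255) does not contain 21.52.11.155
  21.52.128.0/17 (21.52.128.0 - 21.52.255.255) does not contain 21.52.11.155
Longest matching prefix is /15 -> interface port10.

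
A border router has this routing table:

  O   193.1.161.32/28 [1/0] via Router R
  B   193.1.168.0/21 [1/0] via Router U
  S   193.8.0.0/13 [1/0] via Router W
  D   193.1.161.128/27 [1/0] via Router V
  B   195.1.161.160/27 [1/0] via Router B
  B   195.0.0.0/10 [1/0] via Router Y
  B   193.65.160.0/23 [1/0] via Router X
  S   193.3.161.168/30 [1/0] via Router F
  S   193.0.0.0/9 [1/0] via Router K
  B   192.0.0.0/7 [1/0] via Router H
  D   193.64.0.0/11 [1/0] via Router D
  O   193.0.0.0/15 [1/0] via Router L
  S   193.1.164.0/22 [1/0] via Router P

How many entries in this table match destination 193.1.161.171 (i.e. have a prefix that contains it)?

3

Prefixes containing 193.1.161.171:
  192.0.0.0/7 (192.0.0.0 - 193.255.255.255)
  193.0.0.0/9 (193.0.0.0 - 193.127.255.255)
  193.0.0.0/15 (193.0.0.0 - 193.1.255.255)
Total matching entries: 3.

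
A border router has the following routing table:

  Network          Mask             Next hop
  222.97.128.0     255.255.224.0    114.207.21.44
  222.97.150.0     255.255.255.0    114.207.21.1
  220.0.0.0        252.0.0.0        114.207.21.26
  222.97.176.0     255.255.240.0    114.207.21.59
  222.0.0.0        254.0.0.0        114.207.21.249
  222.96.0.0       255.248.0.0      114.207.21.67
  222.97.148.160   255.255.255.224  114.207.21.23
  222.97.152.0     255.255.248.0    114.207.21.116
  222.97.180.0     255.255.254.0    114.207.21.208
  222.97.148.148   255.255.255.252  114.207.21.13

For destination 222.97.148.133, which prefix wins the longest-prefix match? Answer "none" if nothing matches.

Entries matching 222.97.148.133:
  220.0.0.0/6 (220.0.0.0 - 223.255.255.255)
  222.0.0.0/7 (222.0.0.0 - 223.255.255.255)
  222.96.0.0/13 (222.96.0.0 - 222.103.255.255)
  222.97.128.0/19 (222.97.128.0 - 222.97.159.255)
Most specific is 222.97.128.0/19.

222.97.128.0/19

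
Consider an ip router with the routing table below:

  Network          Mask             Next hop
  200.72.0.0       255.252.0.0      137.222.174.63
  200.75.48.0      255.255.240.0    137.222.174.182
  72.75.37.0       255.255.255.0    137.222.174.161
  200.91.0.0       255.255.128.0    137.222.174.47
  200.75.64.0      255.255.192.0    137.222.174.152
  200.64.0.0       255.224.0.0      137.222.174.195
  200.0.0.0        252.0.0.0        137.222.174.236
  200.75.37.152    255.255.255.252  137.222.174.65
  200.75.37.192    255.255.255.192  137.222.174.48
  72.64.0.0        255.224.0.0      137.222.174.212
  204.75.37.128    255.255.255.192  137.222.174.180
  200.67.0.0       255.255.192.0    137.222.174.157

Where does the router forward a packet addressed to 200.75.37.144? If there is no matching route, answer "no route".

137.222.174.63

Routes whose prefix contains 200.75.37.144:
  200.0.0.0/6 (200.0.0.0 - 203.255.255.255) -> 137.222.174.236
  200.64.0.0/11 (200.64.0.0 - 200.95.255.255) -> 137.222.174.195
  200.72.0.0/14 (200.72.0.0 - 200.75.255.255) -> 137.222.174.63
More-specific entries that do NOT match:
  200.75.37.152/30 (200.75.37.152 - 200.75.37.155) does not contain 200.75.37.144
  200.75.37.192/26 (200.75.37.192 - 200.75.37.255) does not contain 200.75.37.144
  204.75.37.128/26 (204.75.37.128 - 204.75.37.191) does not contain 200.75.37.144
  72.75.37.0/24 (72.75.37.0 - 72.75.37.255) does not contain 200.75.37.144
  200.75.48.0/20 (200.75.48.0 - 200.75.63.255) does not contain 200.75.37.144
  200.75.64.0/18 (200.75.64.0 - 200.75.127.255) does not contain 200.75.37.144
  200.67.0.0/18 (200.67.0.0 - 200.67.63.255) does not contain 200.75.37.144
  200.91.0.0/17 (200.91.0.0 - 200.91.127.255) does not contain 200.75.37.144
Longest matching prefix is /14 -> next hop 137.222.174.63.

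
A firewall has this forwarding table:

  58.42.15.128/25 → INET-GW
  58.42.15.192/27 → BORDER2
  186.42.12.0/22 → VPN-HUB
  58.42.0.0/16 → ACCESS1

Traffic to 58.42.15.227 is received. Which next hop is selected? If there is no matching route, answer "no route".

Routes whose prefix contains 58.42.15.227:
  58.42.0.0/16 (58.42.0.0 - 58.42.255.255) -> ACCESS1
  58.42.15.128/25 (58.42.15.128 - 58.42.15.255) -> INET-GW
More-specific entries that do NOT match:
  58.42.15.192/27 (58.42.15.192 - 58.42.15.223) does not contain 58.42.15.227
Longest matching prefix is /25 -> next hop INET-GW.

INET-GW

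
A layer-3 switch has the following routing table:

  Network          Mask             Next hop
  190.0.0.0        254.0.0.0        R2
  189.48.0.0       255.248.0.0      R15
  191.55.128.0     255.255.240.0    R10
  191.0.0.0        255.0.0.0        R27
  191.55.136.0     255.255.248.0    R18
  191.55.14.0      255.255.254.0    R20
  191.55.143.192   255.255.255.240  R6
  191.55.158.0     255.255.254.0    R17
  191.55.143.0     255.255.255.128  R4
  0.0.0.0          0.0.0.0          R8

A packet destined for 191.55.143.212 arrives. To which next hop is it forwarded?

Routes whose prefix contains 191.55.143.212:
  0.0.0.0/0 (default, matches everything) -> R8
  190.0.0.0/7 (190.0.0.0 - 191.255.255.255) -> R2
  191.0.0.0/8 (191.0.0.0 - 191.255.255.255) -> R27
  191.55.128.0/20 (191.55.128.0 - 191.55.143.255) -> R10
  191.55.136.0/21 (191.55.136.0 - 191.55.143.255) -> R18
More-specific entries that do NOT match:
  191.55.143.192/28 (191.55.143.192 - 191.55.143.207) does not contain 191.55.143.212
  191.55.143.0/25 (191.55.143.0 - 191.55.143.127) does not contain 191.55.143.212
  191.55.14.0/23 (191.55.14.0 - 191.55.15.255) does not contain 191.55.143.212
  191.55.158.0/23 (191.55.158.0 - 191.55.159.255) does not contain 191.55.143.212
Longest matching prefix is /21 -> next hop R18.

R18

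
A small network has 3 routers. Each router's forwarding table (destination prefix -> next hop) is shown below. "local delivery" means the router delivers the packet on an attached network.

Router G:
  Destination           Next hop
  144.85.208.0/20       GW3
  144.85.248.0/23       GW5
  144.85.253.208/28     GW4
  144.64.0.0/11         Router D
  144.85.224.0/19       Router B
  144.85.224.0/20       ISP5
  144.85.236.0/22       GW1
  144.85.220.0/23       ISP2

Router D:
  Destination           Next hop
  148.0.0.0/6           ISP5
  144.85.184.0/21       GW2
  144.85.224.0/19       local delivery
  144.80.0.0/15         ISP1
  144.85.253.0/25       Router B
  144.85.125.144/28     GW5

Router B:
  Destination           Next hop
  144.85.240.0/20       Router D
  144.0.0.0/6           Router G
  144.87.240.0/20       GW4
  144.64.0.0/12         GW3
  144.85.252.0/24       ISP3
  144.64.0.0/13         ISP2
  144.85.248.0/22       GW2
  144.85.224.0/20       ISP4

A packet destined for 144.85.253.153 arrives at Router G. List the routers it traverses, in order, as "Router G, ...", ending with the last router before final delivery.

At Router G: longest match for 144.85.253.153 is 144.85.224.0/19 -> Router B
At Router B: longest match for 144.85.253.153 is 144.85.240.0/20 -> Router D
At Router D: longest match for 144.85.253.153 is 144.85.224.0/19 -> local delivery

Router G, Router B, Router D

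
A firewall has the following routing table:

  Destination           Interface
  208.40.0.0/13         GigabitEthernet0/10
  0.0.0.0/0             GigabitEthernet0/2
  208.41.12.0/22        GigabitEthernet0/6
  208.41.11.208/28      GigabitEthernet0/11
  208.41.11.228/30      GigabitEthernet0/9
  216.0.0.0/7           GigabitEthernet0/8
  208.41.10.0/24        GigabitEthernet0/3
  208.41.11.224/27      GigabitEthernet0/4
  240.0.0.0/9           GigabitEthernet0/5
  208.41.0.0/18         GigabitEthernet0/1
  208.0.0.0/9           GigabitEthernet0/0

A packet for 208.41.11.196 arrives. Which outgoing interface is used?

Routes whose prefix contains 208.41.11.196:
  0.0.0.0/0 (default, matches everything) -> GigabitEthernet0/2
  208.0.0.0/9 (208.0.0.0 - 208.127.255.255) -> GigabitEthernet0/0
  208.40.0.0/13 (208.40.0.0 - 208.47.255.255) -> GigabitEthernet0/10
  208.41.0.0/18 (208.41.0.0 - 208.41.63.255) -> GigabitEthernet0/1
More-specific entries that do NOT match:
  208.41.11.228/30 (208.41.11.228 - 208.41.11.231) does not contain 208.41.11.196
  208.41.11.208/28 (208.41.11.208 - 208.41.11.223) does not contain 208.41.11.196
  208.41.11.224/27 (208.41.11.224 - 208.41.11.255) does not contain 208.41.11.196
  208.41.10.0/24 (208.41.10.0 - 208.41.10.255) does not contain 208.41.11.196
  208.41.12.0/22 (208.41.12.0 - 208.41.15.255) does not contain 208.41.11.196
Longest matching prefix is /18 -> interface GigabitEthernet0/1.

GigabitEthernet0/1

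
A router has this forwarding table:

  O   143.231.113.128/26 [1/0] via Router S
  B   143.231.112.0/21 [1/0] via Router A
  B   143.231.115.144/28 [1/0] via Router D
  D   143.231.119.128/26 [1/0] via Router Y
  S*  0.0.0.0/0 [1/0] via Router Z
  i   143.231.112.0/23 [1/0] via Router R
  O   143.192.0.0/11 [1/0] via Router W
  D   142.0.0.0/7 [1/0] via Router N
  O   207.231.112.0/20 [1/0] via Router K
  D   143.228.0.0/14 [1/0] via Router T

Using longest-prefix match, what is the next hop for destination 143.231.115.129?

Router A

Routes whose prefix contains 143.231.115.129:
  0.0.0.0/0 (default, matches everything) -> Router Z
  142.0.0.0/7 (142.0.0.0 - 143.255.255.255) -> Router N
  143.228.0.0/14 (143.228.0.0 - 143.231.255.255) -> Router T
  143.231.112.0/21 (143.231.112.0 - 143.231.119.255) -> Router A
More-specific entries that do NOT match:
  143.231.115.144/28 (143.231.115.144 - 143.231.115.159) does not contain 143.231.115.129
  143.231.113.128/26 (143.231.113.128 - 143.231.113.191) does not contain 143.231.115.129
  143.231.119.128/26 (143.231.119.128 - 143.231.119.191) does not contain 143.231.115.129
  143.231.112.0/23 (143.231.112.0 - 143.231.113.255) does not contain 143.231.115.129
Longest matching prefix is /21 -> next hop Router A.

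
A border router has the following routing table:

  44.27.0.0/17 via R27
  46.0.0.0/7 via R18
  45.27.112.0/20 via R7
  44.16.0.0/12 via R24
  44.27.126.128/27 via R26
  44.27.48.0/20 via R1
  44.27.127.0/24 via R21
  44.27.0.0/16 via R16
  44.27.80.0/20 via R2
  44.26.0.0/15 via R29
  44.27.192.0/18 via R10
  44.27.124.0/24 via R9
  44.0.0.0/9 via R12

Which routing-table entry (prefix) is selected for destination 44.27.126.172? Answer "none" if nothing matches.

Entries matching 44.27.126.172:
  44.0.0.0/9 (44.0.0.0 - 44.127.255.255)
  44.16.0.0/12 (44.16.0.0 - 44.31.255.255)
  44.26.0.0/15 (44.26.0.0 - 44.27.255.255)
  44.27.0.0/16 (44.27.0.0 - 44.27.255.255)
  44.27.0.0/17 (44.27.0.0 - 44.27.127.255)
Most specific is 44.27.0.0/17.

44.27.0.0/17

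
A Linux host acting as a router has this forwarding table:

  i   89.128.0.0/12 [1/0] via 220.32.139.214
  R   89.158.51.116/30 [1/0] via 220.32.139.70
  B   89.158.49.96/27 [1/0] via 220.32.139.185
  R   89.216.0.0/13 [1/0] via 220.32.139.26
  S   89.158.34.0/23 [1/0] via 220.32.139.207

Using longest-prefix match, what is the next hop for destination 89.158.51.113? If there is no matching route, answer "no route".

no route

No entry's prefix contains 89.158.51.113; there is no default route.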